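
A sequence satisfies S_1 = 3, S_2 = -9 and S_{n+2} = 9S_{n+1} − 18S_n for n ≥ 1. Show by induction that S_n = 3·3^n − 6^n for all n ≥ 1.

Base cases: S_1 = 3 and 3·3^1 − 6^1 = 3; S_2 = -9 and 3·3^2 − 6^2 = -9.
Assume S_j = 3·3^j − 6^j for all 1 ≤ j ≤ m, where m ≥ 2.
Then S_{m+1} = 9S_m − 18S_{m−1} = 9·(3·3^m − 6^m) − 18·(3·3^{m−1} − 6^{m−1}) = 3·(9·3 − 18)3^{m−1} − (9·6 − 18)6^{m−1} = 27·3^{m−1} − 36·6^{m−1} = 3·3^{m+1} − 6^{m+1}.
By strong induction, S_n = 3·3^n − 6^n for all n ≥ 1.

S_n = 3·3^n − 6^n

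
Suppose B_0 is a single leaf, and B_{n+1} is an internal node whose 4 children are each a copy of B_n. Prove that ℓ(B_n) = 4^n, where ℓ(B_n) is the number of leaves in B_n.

Base case: ℓ(B_0) = 1, and 4^0 = 1.
Assume ℓ(B_m) = 4^m.
Then ℓ(B_{m+1}) = 4·ℓ(B_m) = 4·4^m = 4^{m+1}.
Hence ℓ(B_n) = 4^n for every n ≥ 0, by induction.

ℓ(B_n) = 4^n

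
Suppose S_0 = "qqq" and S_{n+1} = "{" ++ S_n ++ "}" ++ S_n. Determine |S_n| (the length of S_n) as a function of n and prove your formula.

Claim: |S_n| = 5·2^n − 2.

Base case: |S_0| = 3, and 5·2^0 − 2 = 3.
Assume |S_j| = 5·2^j − 2.
Then |S_{j+1}| = 1 + |S_j| + 1 + |S_j| = 2|S_j| + 2 = 2(5·2^j − 2) + 2 = 5·2^{j+1} − 4 + 2 = 5·2^{j+1} − 2.
So the formula holds for j+1, and by induction |S_n| = 5·2^n − 2 for all n ≥ 0.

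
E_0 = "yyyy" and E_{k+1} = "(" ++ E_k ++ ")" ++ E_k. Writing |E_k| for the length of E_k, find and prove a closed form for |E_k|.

Claim: |E_k| = 6·2^k − 2.

Base case: |E_0| = 4, and 6·2^0 − 2 = 4.
Assume |E_r| = 6·2^r − 2.
Then |E_{r+1}| = 1 + |E_r| + 1 + |E_r| = 2|E_r| + 2 = 2(6·2^r − 2) + 2 = 6·2^{r+1} − 4 + 2 = 6·2^{r+1} − 2.
Hence |E_k| = 6·2^k − 2 for every k ≥ 0, by induction.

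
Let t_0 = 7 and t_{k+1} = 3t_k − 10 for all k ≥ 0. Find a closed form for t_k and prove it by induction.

Claim: t_k = 2·3^k + 5.

Base case: t_0 = 7, and 2·3^0 + 5 = 2 + 5 = 7.
Assume t_m = 2·3^m + 5 for some m ≥ 0.
Then t_{m+1} = 3t_m − 10 = 3·(2·3^m + 5) − 10 = 6·3^m + 15 − 10 = 2·3^{m+1} + 5.
By induction, t_k = 2·3^k + 5 for all k ≥ 0.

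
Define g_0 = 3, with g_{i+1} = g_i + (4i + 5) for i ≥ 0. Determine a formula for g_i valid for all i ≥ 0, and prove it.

Claim: g_i = 2i^2 + 3i + 3.

Base case: g_0 = 3, and 2·0^2 + 3·0 + 3 = 3.
Assume g_j = 2j^2 + 3j + 3.
Then g_{j+1} = g_j + (4j + 5) = (2j^2 + 3j + 3) + (4j + 5) = 2j^2 + 7j + 8,
and 2·(j+1)^2 + 3·(j+1) + 3 = 2j^2 + 7j + 8.
This completes the inductive step, so g_i = 2i^2 + 3i + 3 for all i ≥ 0.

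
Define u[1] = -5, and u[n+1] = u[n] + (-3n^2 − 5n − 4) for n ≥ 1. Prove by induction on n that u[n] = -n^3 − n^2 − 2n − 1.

Base case: u[1] = -5, and -1^3 − 1^2 − 2·1 − 1 = -5.
Assume u[k] = -k^3 − k^2 − 2k − 1.
Then u[k+1] = u[k] + (-3k^2 − 5k − 4) = (-k^3 − k^2 − 2k − 1) + (-3k^2 − 5k − 4) = -k^3 − 4k^2 − 7k − 5,
and -(k+1)^3 − (k+1)^2 − 2·(k+1) − 1 = -k^3 − 4k^2 − 7k − 5.
Hence u[n] = -n^3 − n^2 − 2n − 1 for every n ≥ 1, by induction.

u[n] = -n^3 − n^2 − 2n − 1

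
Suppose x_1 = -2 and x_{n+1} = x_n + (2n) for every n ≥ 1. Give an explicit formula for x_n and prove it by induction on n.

Claim: x_n = n^2 − n − 2.

Base case: x_1 = -2, and 1^2 − 1 − 2 = -2.
Assume x_j = j^2 − j − 2.
Then x_{j+1} = x_j + (2j) = (j^2 − j − 2) + (2j) = j^2 + j − 2,
and (j+1)^2 − (j+1) − 2 = j^2 + j − 2.
Hence x_n = n^2 − n − 2 for every n ≥ 1, by induction.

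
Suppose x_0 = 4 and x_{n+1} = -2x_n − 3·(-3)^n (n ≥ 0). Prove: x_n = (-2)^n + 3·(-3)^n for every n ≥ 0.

Base case: x_0 = 4, and (-2)^0 + 3·(-3)^0 = 1 + 3 = 4.
Assume x_m = (-2)^m + 3·(-3)^m for some m ≥ 0.
Then x_{m+1} = -2x_m − 3·(-3)^m = -2·((-2)^m + 3·(-3)^m) − 3·(-3)^m = (-2)^{m+1} − 6·(-3)^m − 3·(-3)^m = (-2)^{m+1} − 9·(-3)^m = (-2)^{m+1} + 3·(-3)^{m+1}.
So the formula holds for m+1, and by induction x_n = (-2)^n + 3·(-3)^n for all n ≥ 0.

x_n = (-2)^n + 3·(-3)^n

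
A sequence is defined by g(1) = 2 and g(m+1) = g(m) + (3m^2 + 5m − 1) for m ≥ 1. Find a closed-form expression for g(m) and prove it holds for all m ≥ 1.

Claim: g(m) = m^3 + m^2 − 3m + 3.

Base case: g(1) = 2, and 1^3 + 1^2 − 3·1 + 3 = 2.
Assume g(j) = j^3 + j^2 − 3j + 3.
Then g(j+1) = g(j) + (3j^2 + 5j − 1) = (j^3 + j^2 − 3j + 3) + (3j^2 + 5j − 1) = j^3 + 4j^2 + 2j + 2,
and (j+1)^3 + (j+1)^2 − 3·(j+1) + 3 = j^3 + 4j^2 + 2j + 2.
Hence g(m) = m^3 + m^2 − 3m + 3 for every m ≥ 1, by induction.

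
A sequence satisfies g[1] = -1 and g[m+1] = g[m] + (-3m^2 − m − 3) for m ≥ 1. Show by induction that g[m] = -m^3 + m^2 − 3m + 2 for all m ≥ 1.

Base case: g[1] = -1, and -1^3 + 1^2 − 3·1 + 2 = -1.
Assume g[r] = -r^3 + r^2 − 3r + 2.
Then g[r+1] = g[r] + (-3r^2 − r − 3) = (-r^3 + r^2 − 3r + 2) + (-3r^2 − r − 3) = -r^3 − 2r^2 − 4r − 1,
and -(r+1)^3 + (r+1)^2 − 3·(r+1) + 2 = -r^3 − 2r^2 − 4r − 1.
By induction, g[m] = -m^3 + m^2 − 3m + 2 for all m ≥ 1.

g[m] = -m^3 + m^2 − 3m + 2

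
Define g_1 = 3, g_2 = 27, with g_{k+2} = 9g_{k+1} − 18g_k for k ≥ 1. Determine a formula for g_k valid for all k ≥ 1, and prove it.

Claim: g_k = -3^k + 6^k.

Base cases: g_1 = 3 and -3^1 + 6^1 = 3; g_2 = 27 and -3^2 + 6^2 = 27.
Assume g_i = -3^i + 6^i for all 1 ≤ i ≤ j, where j ≥ 2.
Then g_{j+1} = 9g_j − 18g_{j−1} = 9·(-3^j + 6^j) − 18·(-3^{j−1} + 6^{j−1}) = -(9·3 − 18)3^{j−1} + (9·6 − 18)6^{j−1} = -9·3^{j−1} + 36·6^{j−1} = -3^{j+1} + 6^{j+1}.
Hence g_k = -3^k + 6^k for every k ≥ 1, by strong induction.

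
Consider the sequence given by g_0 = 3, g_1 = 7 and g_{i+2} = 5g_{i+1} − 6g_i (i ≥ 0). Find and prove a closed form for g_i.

Claim: g_i = 3^i + 2·2^i.

Base cases: g_0 = 3 and 3^0 + 2·2^0 = 3; g_1 = 7 and 3^1 + 2·2^1 = 7.
Assume g_j = 3^j + 2·2^j for all 0 ≤ j ≤ m, where m ≥ 1.
Then g_{m+1} = 5g_m − 6g_{m−1} = 5·(3^m + 2·2^m) − 6·(3^{m−1} + 2·2^{m−1}) = (5·3 − 6)3^{m−1} + 2·(5·2 − 6)2^{m−1} = 9·3^{m−1} + 8·2^{m−1} = 3^{m+1} + 2·2^{m+1}.
So the formula holds for m+1, and by strong induction g_i = 3^i + 2·2^i for all i ≥ 0.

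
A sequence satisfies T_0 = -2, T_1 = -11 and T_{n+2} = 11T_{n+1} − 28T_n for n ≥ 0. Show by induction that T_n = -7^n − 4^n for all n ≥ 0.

Base cases: T_0 = -2 and -7^0 − 4^0 = -2; T_1 = -11 and -7^1 − 4^1 = -11.
Assume T_j = -7^j − 4^j for all 0 ≤ j ≤ m, where m ≥ 1.
Then T_{m+1} = 11T_m − 28T_{m−1} = 11·(-7^m − 4^m) − 28·(-7^{m−1} − 4^{m−1}) = -(11·7 − 28)7^{m−1} − (11·4 − 28)4^{m−1} = -49·7^{m−1} − 16·4^{m−1} = -7^{m+1} − 4^{m+1}.
So the formula holds for m+1, and by strong induction T_n = -7^n − 4^n for all n ≥ 0.

T_n = -7^n − 4^n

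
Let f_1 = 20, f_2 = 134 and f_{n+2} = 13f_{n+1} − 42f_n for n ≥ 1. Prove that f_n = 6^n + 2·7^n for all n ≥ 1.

Base cases: f_1 = 20 and 6^1 + 2·7^1 = 20; f_2 = 134 and 6^2 + 2·7^2 = 134.
Assume f_j = 6^j + 2·7^j for all 1 ≤ j ≤ m, where m ≥ 2.
Then f_{m+1} = 13f_m − 42f_{m−1} = 13·(6^m + 2·7^m) − 42·(6^{m−1} + 2·7^{m−1}) = (13·6 − 42)6^{m−1} + 2·(13·7 − 42)7^{m−1} = 36·6^{m−1} + 98·7^{m−1} = 6^{m+1} + 2·7^{m+1}.
So the formula holds for m+1, and by strong induction f_n = 6^n + 2·7^n for all n ≥ 1.

f_n = 6^n + 2·7^n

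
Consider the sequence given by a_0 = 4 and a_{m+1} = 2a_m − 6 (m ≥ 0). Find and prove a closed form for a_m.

Claim: a_m = -2^{m+1} + 6.

Base case: a_0 = 4, and -2^{0+1} + 6 = -2 + 6 = 4.
Assume a_r = -2^{r+1} + 6 for some r ≥ 0.
Then a_{r+1} = 2a_r − 6 = 2·(-2^{r+1} + 6) − 6 = -2^{r+2} + 12 − 6 = -2^{r+2} + 6.
Hence a_m = -2^{m+1} + 6 for every m ≥ 0, by induction.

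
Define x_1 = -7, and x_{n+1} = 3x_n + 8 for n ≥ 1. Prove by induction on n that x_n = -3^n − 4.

Base case: x_1 = -7, and -3^1 − 4 = -3 − 4 = -7.
Assume x_j = -3^j − 4 for some j ≥ 1.
Then x_{j+1} = 3x_j + 8 = 3·(-3^j − 4) + 8 = -3^{j+1} − 12 + 8 = -3^{j+1} − 4.
Hence x_n = -3^n − 4 for every n ≥ 1, by induction.

x_n = -3^n − 4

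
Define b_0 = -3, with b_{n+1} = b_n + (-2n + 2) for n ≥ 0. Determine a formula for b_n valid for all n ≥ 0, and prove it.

Claim: b_n = -n^2 + 3n − 3.

Base case: b_0 = -3, and -0^2 + 3·0 − 3 = -3.
Assume b_k = -k^2 + 3k − 3.
Then b_{k+1} = b_k + (-2k + 2) = (-k^2 + 3k − 3) + (-2k + 2) = -k^2 + k − 1,
and -(k+1)^2 + 3·(k+1) − 3 = -k^2 + k − 1.
By induction, b_n = -n^2 + 3n − 3 for all n ≥ 0.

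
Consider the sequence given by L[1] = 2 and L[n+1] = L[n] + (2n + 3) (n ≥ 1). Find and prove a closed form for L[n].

Claim: L[n] = n^2 + 2n − 1.

Base case: L[1] = 2, and 1^2 + 2·1 − 1 = 2.
Assume L[k] = k^2 + 2k − 1.
Then L[k+1] = L[k] + (2k + 3) = (k^2 + 2k − 1) + (2k + 3) = k^2 + 4k + 2,
and (k+1)^2 + 2·(k+1) − 1 = k^2 + 4k + 2.
This completes the inductive step, so L[n] = n^2 + 2n − 1 for all n ≥ 1.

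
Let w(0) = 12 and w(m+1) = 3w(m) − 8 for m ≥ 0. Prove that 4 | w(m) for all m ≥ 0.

Base case: w(0) = 12 = 4·3, so 4 | w(0).
Assume 4 | w(k), so w(k) = 4t for some integer t.
Then w(k+1) = 3w(k) − 8 = 3·(4t) − 8 = 4(3t − 2), so 4 | w(k+1).
So the property holds for k+1, and by induction 4 | w(m) for all m ≥ 0.

4 | w(m)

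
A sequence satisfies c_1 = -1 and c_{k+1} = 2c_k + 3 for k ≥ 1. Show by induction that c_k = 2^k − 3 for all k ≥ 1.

Base case: c_1 = -1, and 2^1 − 3 = 2 − 3 = -1.
Assume c_j = 2^j − 3 for some j ≥ 1.
Then c_{j+1} = 2c_j + 3 = 2·(2^j − 3) + 3 = 2^{j+1} − 6 + 3 = 2^{j+1} − 3.
Hence c_k = 2^k − 3 for every k ≥ 1, by induction.

c_k = 2^k − 3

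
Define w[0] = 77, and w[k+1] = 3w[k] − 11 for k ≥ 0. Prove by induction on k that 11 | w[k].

Base case: w[0] = 77 = 11·7, so 11 | w[0].
Assume 11 | w[r], so w[r] = 11t for some integer t.
Then w[r+1] = 3w[r] − 11 = 3·(11t) − 11 = 11(3t − 1), so 11 | w[r+1].
This completes the inductive step, so 11 | w[k] for all k ≥ 0.

11 | w[k]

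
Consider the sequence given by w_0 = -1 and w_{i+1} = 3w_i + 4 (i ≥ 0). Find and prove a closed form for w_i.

Claim: w_i = 3^i − 2.

Base case: w_0 = -1, and 3^0 − 2 = 1 − 2 = -1.
Assume w_m = 3^m − 2 for some m ≥ 0.
Then w_{m+1} = 3w_m + 4 = 3·(3^m − 2) + 4 = 3^{m+1} − 6 + 4 = 3^{m+1} − 2.
Hence w_i = 3^i − 2 for every i ≥ 0, by induction.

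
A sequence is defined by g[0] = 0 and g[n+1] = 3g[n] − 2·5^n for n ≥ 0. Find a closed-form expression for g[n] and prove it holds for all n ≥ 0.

Claim: g[n] = 3^n − 5^n.

Base case: g[0] = 0, and 3^0 − 5^0 = 1 − 1 = 0.
Assume g[m] = 3^m − 5^m for some m ≥ 0.
Then g[m+1] = 3g[m] − 2·5^m = 3·(3^m − 5^m) − 2·5^m = 3^{m+1} − 3·5^m − 2·5^m = 3^{m+1} − 5·5^m = 3^{m+1} − 5^{m+1}.
This completes the inductive step, so g[n] = 3^n − 5^n for all n ≥ 0.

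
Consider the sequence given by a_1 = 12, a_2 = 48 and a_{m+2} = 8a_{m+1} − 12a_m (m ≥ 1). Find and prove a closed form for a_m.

Claim: a_m = 3·2^m + 6^m.

Base cases: a_1 = 12 and 3·2^1 + 6^1 = 12; a_2 = 48 and 3·2^2 + 6^2 = 48.
Assume a_i = 3·2^i + 6^i for all 1 ≤ i ≤ j, where j ≥ 2.
Then a_{j+1} = 8a_j − 12a_{j−1} = 8·(3·2^j + 6^j) − 12·(3·2^{j−1} + 6^{j−1}) = 3·(8·2 − 12)2^{j−1} + (8·6 − 12)6^{j−1} = 12·2^{j−1} + 36·6^{j−1} = 3·2^{j+1} + 6^{j+1}.
Hence a_m = 3·2^m + 6^m for every m ≥ 1, by strong induction.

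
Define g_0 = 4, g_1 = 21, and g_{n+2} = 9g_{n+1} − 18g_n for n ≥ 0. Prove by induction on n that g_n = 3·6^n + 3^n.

Base cases: g_0 = 4 and 3·6^0 + 3^0 = 4; g_1 = 21 and 3·6^1 + 3^1 = 21.
Assume g_i = 3·6^i + 3^i for all 0 ≤ i ≤ j, where j ≥ 1.
Then g_{j+1} = 9g_j − 18g_{j−1} = 9·(3·6^j + 3^j) − 18·(3·6^{j−1} + 3^{j−1}) = 3·(9·6 − 18)6^{j−1} + (9·3 − 18)3^{j−1} = 108·6^{j−1} + 9·3^{j−1} = 3·6^{j+1} + 3^{j+1}.
This completes the inductive step, so g_n = 3·6^n + 3^n for all n ≥ 0.

g_n = 3·6^n + 3^n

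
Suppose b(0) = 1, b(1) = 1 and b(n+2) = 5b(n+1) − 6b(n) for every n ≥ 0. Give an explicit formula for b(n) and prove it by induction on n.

Claim: b(n) = -3^n + 2·2^n.

Base cases: b(0) = 1 and -3^0 + 2·2^0 = 1; b(1) = 1 and -3^1 + 2·2^1 = 1.
Assume b(i) = -3^i + 2·2^i for all 0 ≤ i ≤ j, where j ≥ 1.
Then b(j+1) = 5b(j) − 6b(j−1) = 5·(-3^j + 2·2^j) − 6·(-3^{j−1} + 2·2^{j−1}) = -(5·3 − 6)3^{j−1} + 2·(5·2 − 6)2^{j−1} = -9·3^{j−1} + 8·2^{j−1} = -3^{j+1} + 2·2^{j+1}.
This completes the inductive step, so b(n) = -3^n + 2·2^n for all n ≥ 0.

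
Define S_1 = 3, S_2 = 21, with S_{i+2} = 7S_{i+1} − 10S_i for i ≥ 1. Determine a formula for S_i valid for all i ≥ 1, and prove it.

Claim: S_i = -2^i + 5^i.

Base cases: S_1 = 3 and -2^1 + 5^1 = 3; S_2 = 21 and -2^2 + 5^2 = 21.
Assume S_j = -2^j + 5^j for all 1 ≤ j ≤ m, where m ≥ 2.
Then S_{m+1} = 7S_m − 10S_{m−1} = 7·(-2^m + 5^m) − 10·(-2^{m−1} + 5^{m−1}) = -(7·2 − 10)2^{m−1} + (7·5 − 10)5^{m−1} = -4·2^{m−1} + 25·5^{m−1} = -2^{m+1} + 5^{m+1}.
Hence S_i = -2^i + 5^i for every i ≥ 1, by strong induction.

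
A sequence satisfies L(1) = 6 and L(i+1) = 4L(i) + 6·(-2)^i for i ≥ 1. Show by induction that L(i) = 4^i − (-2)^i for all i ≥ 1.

Base case: L(1) = 6, and 4^1 − (-2)^1 = 4 + 2 = 6.
Assume L(j) = 4^j − (-2)^j for some j ≥ 1.
Then L(j+1) = 4L(j) + 6·(-2)^j = 4·(4^j − (-2)^j) + 6·(-2)^j = 4^{j+1} − 4·(-2)^j + 6·(-2)^j = 4^{j+1} + 2·(-2)^j = 4^{j+1} − (-2)^{j+1}.
By induction, L(i) = 4^i − (-2)^i for all i ≥ 1.

L(i) = 4^i − (-2)^i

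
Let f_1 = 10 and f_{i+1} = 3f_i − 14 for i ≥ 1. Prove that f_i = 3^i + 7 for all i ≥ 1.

Base case: f_1 = 10, and 3^1 + 7 = 3 + 7 = 10.
Assume f_r = 3^r + 7 for some r ≥ 1.
Then f_{r+1} = 3f_r − 14 = 3·(3^r + 7) − 14 = 3^{r+1} + 21 − 14 = 3^{r+1} + 7.
Hence f_i = 3^i + 7 for every i ≥ 1, by induction.

f_i = 3^i + 7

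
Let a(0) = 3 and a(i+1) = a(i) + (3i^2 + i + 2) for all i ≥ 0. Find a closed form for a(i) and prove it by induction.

Claim: a(i) = i^3 − i^2 + 2i + 3.

Base case: a(0) = 3, and 0^3 − 0^2 + 2·0 + 3 = 3.
Assume a(m) = m^3 − m^2 + 2m + 3.
Then a(m+1) = a(m) + (3m^2 + m + 2) = (m^3 − m^2 + 2m + 3) + (3m^2 + m + 2) = m^3 + 2m^2 + 3m + 5,
and (m+1)^3 − (m+1)^2 + 2·(m+1) + 3 = m^3 + 2m^2 + 3m + 5.
This completes the inductive step, so a(i) = i^3 − i^2 + 2i + 3 for all i ≥ 0.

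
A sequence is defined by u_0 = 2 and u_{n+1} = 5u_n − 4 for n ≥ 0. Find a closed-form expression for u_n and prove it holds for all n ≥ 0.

Claim: u_n = 5^n + 1.

Base case: u_0 = 2, and 5^0 + 1 = 1 + 1 = 2.
Assume u_r = 5^r + 1 for some r ≥ 0.
Then u_{r+1} = 5u_r − 4 = 5·(5^r + 1) − 4 = 5^{r+1} + 5 − 4 = 5^{r+1} + 1.
So the formula holds for r+1, and by induction u_n = 5^n + 1 for all n ≥ 0.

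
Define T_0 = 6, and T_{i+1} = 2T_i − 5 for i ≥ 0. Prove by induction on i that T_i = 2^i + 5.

Base case: T_0 = 6, and 2^0 + 5 = 1 + 5 = 6.
Assume T_r = 2^r + 5 for some r ≥ 0.
Then T_{r+1} = 2T_r − 5 = 2·(2^r + 5) − 5 = 2^{r+1} + 10 − 5 = 2^{r+1} + 5.
So the formula holds for r+1, and by induction T_i = 2^i + 5 for all i ≥ 0.

T_i = 2^i + 5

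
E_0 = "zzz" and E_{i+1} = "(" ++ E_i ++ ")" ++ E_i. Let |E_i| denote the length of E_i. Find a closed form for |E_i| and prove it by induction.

Claim: |E_i| = 5·2^i − 2.

Base case: |E_0| = 3, and 5·2^0 − 2 = 3.
Assume |E_m| = 5·2^m − 2.
Then |E_{m+1}| = 1 + |E_m| + 1 + |E_m| = 2|E_m| + 2 = 2(5·2^m − 2) + 2 = 5·2^{m+1} − 4 + 2 = 5·2^{m+1} − 2.
By induction, |E_i| = 5·2^i − 2 for all i ≥ 0.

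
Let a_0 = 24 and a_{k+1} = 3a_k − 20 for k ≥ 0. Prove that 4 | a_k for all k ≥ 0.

Base case: a_0 = 24 = 4·6, so 4 | a_0.
Assume 4 | a_r, so a_r = 4t for some integer t.
Then a_{r+1} = 3a_r − 20 = 3·(4t) − 20 = 4(3t − 5), so 4 | a_{r+1}.
By induction, 4 | a_k for all k ≥ 0.

4 | a_k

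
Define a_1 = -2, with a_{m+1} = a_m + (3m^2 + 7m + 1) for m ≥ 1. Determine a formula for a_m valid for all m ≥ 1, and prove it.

Claim: a_m = m^3 + 2m^2 − 2m − 3.

Base case: a_1 = -2, and 1^3 + 2·1^2 − 2·1 − 3 = -2.
Assume a_r = r^3 + 2r^2 − 2r − 3.
Then a_{r+1} = a_r + (3r^2 + 7r + 1) = (r^3 + 2r^2 − 2r − 3) + (3r^2 + 7r + 1) = r^3 + 5r^2 + 5r − 2,
and (r+1)^3 + 2·(r+1)^2 − 2·(r+1) − 3 = r^3 + 5r^2 + 5r − 2.
This completes the inductive step, so a_m = m^3 + 2m^2 − 2m − 3 for all m ≥ 1.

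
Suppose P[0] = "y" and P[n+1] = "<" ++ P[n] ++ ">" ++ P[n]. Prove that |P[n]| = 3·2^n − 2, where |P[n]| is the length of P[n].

Base case: |P[0]| = 1, and 3·2^0 − 2 = 1.
Assume |P[k]| = 3·2^k − 2.
Then |P[k+1]| = 1 + |P[k]| + 1 + |P[k]| = 2|P[k]| + 2 = 2(3·2^k − 2) + 2 = 3·2^{k+1} − 4 + 2 = 3·2^{k+1} − 2.
So the formula holds for k+1, and by induction |P[n]| = 3·2^n − 2 for all n ≥ 0.

|P[n]| = 3·2^n − 2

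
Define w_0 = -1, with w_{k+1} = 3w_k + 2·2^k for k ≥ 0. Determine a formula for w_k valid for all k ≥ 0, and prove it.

Claim: w_k = 3^k − 2·2^k.

Base case: w_0 = -1, and 3^0 − 2·2^0 = 1 − 2 = -1.
Assume w_r = 3^r − 2·2^r for some r ≥ 0.
Then w_{r+1} = 3w_r + 2·2^r = 3·(3^r − 2·2^r) + 2·2^r = 3^{r+1} − 6·2^r + 2·2^r = 3^{r+1} − 4·2^r = 3^{r+1} − 2·2^{r+1}.
So the formula holds for r+1, and by induction w_k = 3^k − 2·2^k for all k ≥ 0.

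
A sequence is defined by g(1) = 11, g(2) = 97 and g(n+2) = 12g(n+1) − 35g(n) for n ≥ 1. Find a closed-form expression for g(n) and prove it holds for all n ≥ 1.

Claim: g(n) = 3·7^n − 2·5^n.

Base cases: g(1) = 11 and 3·7^1 − 2·5^1 = 11; g(2) = 97 and 3·7^2 − 2·5^2 = 97.
Assume g(j) = 3·7^j − 2·5^j for all 1 ≤ j ≤ k, where k ≥ 2.
Then g(k+1) = 12g(k) − 35g(k−1) = 12·(3·7^k − 2·5^k) − 35·(3·7^{k−1} − 2·5^{k−1}) = 3·(12·7 − 35)7^{k−1} − 2·(12·5 − 35)5^{k−1} = 147·7^{k−1} − 50·5^{k−1} = 3·7^{k+1} − 2·5^{k+1}.
By strong induction, g(n) = 3·7^n − 2·5^n for all n ≥ 1.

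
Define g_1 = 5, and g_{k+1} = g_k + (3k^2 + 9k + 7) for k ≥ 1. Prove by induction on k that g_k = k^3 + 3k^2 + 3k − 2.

Base case: g_1 = 5, and 1^3 + 3·1^2 + 3·1 − 2 = 5.
Assume g_r = r^3 + 3r^2 + 3r − 2.
Then g_{r+1} = g_r + (3r^2 + 9r + 7) = (r^3 + 3r^2 + 3r − 2) + (3r^2 + 9r + 7) = r^3 + 6r^2 + 12r + 5,
and (r+1)^3 + 3·(r+1)^2 + 3·(r+1) − 2 = r^3 + 6r^2 + 12r + 5.
This completes the inductive step, so g_k = k^3 + 3k^2 + 3k − 2 for all k ≥ 1.

g_k = k^3 + 3k^2 + 3k − 2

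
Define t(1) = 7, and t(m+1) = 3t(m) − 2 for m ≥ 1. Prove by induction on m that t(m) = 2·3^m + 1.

Base case: t(1) = 7, and 2·3^1 + 1 = 6 + 1 = 7.
Assume t(k) = 2·3^k + 1 for some k ≥ 1.
Then t(k+1) = 3t(k) − 2 = 3·(2·3^k + 1) − 2 = 6·3^k + 3 − 2 = 2·3^{k+1} + 1.
This completes the inductive step, so t(m) = 2·3^m + 1 for all m ≥ 1.

t(m) = 2·3^m + 1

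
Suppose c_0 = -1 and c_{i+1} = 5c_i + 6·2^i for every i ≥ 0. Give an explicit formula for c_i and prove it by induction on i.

Claim: c_i = 5^i − 2·2^i.

Base case: c_0 = -1, and 5^0 − 2·2^0 = 1 − 2 = -1.
Assume c_m = 5^m − 2·2^m for some m ≥ 0.
Then c_{m+1} = 5c_m + 6·2^m = 5·(5^m − 2·2^m) + 6·2^m = 5^{m+1} − 10·2^m + 6·2^m = 5^{m+1} − 4·2^m = 5^{m+1} − 2·2^{m+1}.
By induction, c_i = 5^i − 2·2^i for all i ≥ 0.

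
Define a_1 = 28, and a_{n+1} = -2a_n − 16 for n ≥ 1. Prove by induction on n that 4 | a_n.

Base case: a_1 = 28 = 4·7, so 4 | a_1.
Assume 4 | a_k, so a_k = 4t for some integer t.
Then a_{k+1} = -2a_k − 16 = -2·(4t) − 16 = 4(-2t − 4), so 4 | a_{k+1}.
So the property holds for k+1, and by induction 4 | a_n for all n ≥ 1.

4 | a_n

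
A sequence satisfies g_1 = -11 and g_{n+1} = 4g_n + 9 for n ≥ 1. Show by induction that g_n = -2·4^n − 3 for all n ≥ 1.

Base case: g_1 = -11, and -2·4^1 − 3 = -8 − 3 = -11.
Assume g_j = -2·4^j − 3 for some j ≥ 1.
Then g_{j+1} = 4g_j + 9 = 4·(-2·4^j − 3) + 9 = -8·4^j − 12 + 9 = -2·4^{j+1} − 3.
Hence g_n = -2·4^n − 3 for every n ≥ 1, by induction.

g_n = -2·4^n − 3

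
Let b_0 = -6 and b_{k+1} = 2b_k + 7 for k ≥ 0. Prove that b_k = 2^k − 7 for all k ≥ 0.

Base case: b_0 = -6, and 2^0 − 7 = 1 − 7 = -6.
Assume b_m = 2^m − 7 for some m ≥ 0.
Then b_{m+1} = 2b_m + 7 = 2·(2^m − 7) + 7 = 2^{m+1} − 14 + 7 = 2^{m+1} − 7.
This completes the inductive step, so b_k = 2^k − 7 for all k ≥ 0.

b_k = 2^k − 7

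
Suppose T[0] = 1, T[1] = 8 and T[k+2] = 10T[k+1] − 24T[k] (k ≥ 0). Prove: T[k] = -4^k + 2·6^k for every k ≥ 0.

Base cases: T[0] = 1 and -4^0 + 2·6^0 = 1; T[1] = 8 and -4^1 + 2·6^1 = 8.
Assume T[j] = -4^j + 2·6^j for all 0 ≤ j ≤ r, where r ≥ 1.
Then T[r+1] = 10T[r] − 24T[r−1] = 10·(-4^r + 2·6^r) − 24·(-4^{r−1} + 2·6^{r−1}) = -(10·4 − 24)4^{r−1} + 2·(10·6 − 24)6^{r−1} = -16·4^{r−1} + 72·6^{r−1} = -4^{r+1} + 2·6^{r+1}.
By strong induction, T[k] = -4^k + 2·6^k for all k ≥ 0.

T[k] = -4^k + 2·6^k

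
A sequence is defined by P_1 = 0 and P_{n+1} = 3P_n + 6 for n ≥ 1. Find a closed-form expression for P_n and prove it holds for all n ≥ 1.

Claim: P_n = 3^n − 3.

Base case: P_1 = 0, and 3^1 − 3 = 3 − 3 = 0.
Assume P_r = 3^r − 3 for some r ≥ 1.
Then P_{r+1} = 3P_r + 6 = 3·(3^r − 3) + 6 = 3^{r+1} − 9 + 6 = 3^{r+1} − 3.
Hence P_n = 3^n − 3 for every n ≥ 1, by induction.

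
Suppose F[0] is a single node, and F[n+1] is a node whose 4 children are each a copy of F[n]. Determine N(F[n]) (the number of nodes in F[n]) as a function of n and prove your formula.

Claim: N(F[n]) = (4^{n+1} − 1)/3.

Base case: N(F[0]) = 1, and (4^{0+1} − 1)/3 = 1.
Assume N(F[k]) = (4^{k+1} − 1)/3.
Then N(F[k+1]) = 1 + 4N(F[k]) = 1 + 4·(4^{k+1} − 1)/3 = 1 + (4^{k+2} − 4)/3 = (3 + 4^{k+2} − 4)/3 = (4^{k+2} − 1)/3.
Hence N(F[n]) = (4^{n+1} − 1)/3 for every n ≥ 0, by induction.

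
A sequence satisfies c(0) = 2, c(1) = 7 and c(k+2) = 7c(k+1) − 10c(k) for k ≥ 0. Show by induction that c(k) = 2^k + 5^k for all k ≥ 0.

Base cases: c(0) = 2 and 2^0 + 5^0 = 2; c(1) = 7 and 2^1 + 5^1 = 7.
Assume c(j) = 2^j + 5^j for all 0 ≤ j ≤ m, where m ≥ 1.
Then c(m+1) = 7c(m) − 10c(m−1) = 7·(2^m + 5^m) − 10·(2^{m−1} + 5^{m−1}) = (7·2 − 10)2^{m−1} + (7·5 − 10)5^{m−1} = 4·2^{m−1} + 25·5^{m−1} = 2^{m+1} + 5^{m+1}.
This completes the inductive step, so c(k) = 2^k + 5^k for all k ≥ 0.

c(k) = 2^k + 5^k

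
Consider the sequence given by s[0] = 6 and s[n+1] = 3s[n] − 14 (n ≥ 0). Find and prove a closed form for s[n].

Claim: s[n] = -3^n + 7.

Base case: s[0] = 6, and -3^0 + 7 = -1 + 7 = 6.
Assume s[r] = -3^r + 7 for some r ≥ 0.
Then s[r+1] = 3s[r] − 14 = 3·(-3^r + 7) − 14 = -3^{r+1} + 21 − 14 = -3^{r+1} + 7.
By induction, s[n] = -3^n + 7 for all n ≥ 0.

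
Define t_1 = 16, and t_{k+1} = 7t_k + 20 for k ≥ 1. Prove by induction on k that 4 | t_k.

Base case: t_1 = 16 = 4·4, so 4 | t_1.
Assume 4 | t_j, so t_j = 4s for some integer s.
Then t_{j+1} = 7t_j + 20 = 7·(4s) + 20 = 4(7s + 5), so 4 | t_{j+1}.
So the property holds for j+1, and by induction 4 | t_k for all k ≥ 1.

4 | t_k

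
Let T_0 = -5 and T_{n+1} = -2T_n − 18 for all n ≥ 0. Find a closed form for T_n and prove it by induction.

Claim: T_n = (-2)^n − 6.

Base case: T_0 = -5, and (-2)^0 − 6 = 1 − 6 = -5.
Assume T_r = (-2)^r − 6 for some r ≥ 0.
Then T_{r+1} = -2T_r − 18 = -2·((-2)^r − 6) − 18 = -2·(-2)^r + 12 − 18 = (-2)^{r+1} − 6.
This completes the inductive step, so T_n = (-2)^n − 6 for all n ≥ 0.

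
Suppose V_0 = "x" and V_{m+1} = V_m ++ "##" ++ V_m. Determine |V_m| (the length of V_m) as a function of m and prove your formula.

Claim: |V_m| = 3·2^m − 2.

Base case: |V_0| = 1, and 3·2^0 − 2 = 1.
Assume |V_j| = 3·2^j − 2.
Then |V_{j+1}| = |V_j| + 2 + |V_j| = 2|V_j| + 2 = 2(3·2^j − 2) + 2 = 3·2^{j+1} − 4 + 2 = 3·2^{j+1} − 2.
Hence |V_m| = 3·2^m − 2 for every m ≥ 0, by induction.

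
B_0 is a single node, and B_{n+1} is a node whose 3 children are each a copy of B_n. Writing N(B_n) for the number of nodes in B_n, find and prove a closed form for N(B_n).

Claim: N(B_n) = (3^{n+1} − 1)/2.

Base case: N(B_0) = 1, and (3^{0+1} − 1)/2 = 1.
Assume N(B_m) = (3^{m+1} − 1)/2.
Then N(B_{m+1}) = 1 + 3N(B_m) = 1 + 3·(3^{m+1} − 1)/2 = 1 + (3^{m+2} − 3)/2 = (2 + 3^{m+2} − 3)/2 = (3^{m+2} − 1)/2.
By induction, N(B_n) = (3^{n+1} − 1)/2 for all n ≥ 0.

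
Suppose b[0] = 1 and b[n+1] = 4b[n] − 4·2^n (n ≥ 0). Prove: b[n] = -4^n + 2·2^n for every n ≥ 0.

Base case: b[0] = 1, and -4^0 + 2·2^0 = -1 + 2 = 1.
Assume b[j] = -4^j + 2·2^j for some j ≥ 0.
Then b[j+1] = 4b[j] − 4·2^j = 4·(-4^j + 2·2^j) − 4·2^j = -4^{j+1} + 8·2^j − 4·2^j = -4^{j+1} + 4·2^j = -4^{j+1} + 2·2^{j+1}.
Hence b[n] = -4^n + 2·2^n for every n ≥ 0, by induction.

b[n] = -4^n + 2·2^n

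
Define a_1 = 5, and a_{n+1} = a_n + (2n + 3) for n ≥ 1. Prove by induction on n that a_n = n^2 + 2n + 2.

Base case: a_1 = 5, and 1^2 + 2·1 + 2 = 5.
Assume a_j = j^2 + 2j + 2.
Then a_{j+1} = a_j + (2j + 3) = (j^2 + 2j + 2) + (2j + 3) = j^2 + 4j + 5,
and (j+1)^2 + 2·(j+1) + 2 = j^2 + 4j + 5.
This completes the inductive step, so a_n = n^2 + 2n + 2 for all n ≥ 1.

a_n = n^2 + 2n + 2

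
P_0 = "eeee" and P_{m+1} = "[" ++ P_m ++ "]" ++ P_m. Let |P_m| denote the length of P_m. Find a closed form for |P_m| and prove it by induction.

Claim: |P_m| = 6·2^m − 2.

Base case: |P_0| = 4, and 6·2^0 − 2 = 4.
Assume |P_r| = 6·2^r − 2.
Then |P_{r+1}| = 1 + |P_r| + 1 + |P_r| = 2|P_r| + 2 = 2(6·2^r − 2) + 2 = 6·2^{r+1} − 4 + 2 = 6·2^{r+1} − 2.
By induction, |P_m| = 6·2^m − 2 for all m ≥ 0.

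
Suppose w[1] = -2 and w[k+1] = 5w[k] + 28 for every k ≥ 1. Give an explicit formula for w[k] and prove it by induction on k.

Claim: w[k] = 5^k − 7.

Base case: w[1] = -2, and 5^1 − 7 = 5 − 7 = -2.
Assume w[r] = 5^r − 7 for some r ≥ 1.
Then w[r+1] = 5w[r] + 28 = 5·(5^r − 7) + 28 = 5^{r+1} − 35 + 28 = 5^{r+1} − 7.
So the formula holds for r+1, and by induction w[k] = 5^k − 7 for all k ≥ 1.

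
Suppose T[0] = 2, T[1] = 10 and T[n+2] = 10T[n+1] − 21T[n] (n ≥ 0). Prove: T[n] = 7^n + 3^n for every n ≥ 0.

Base cases: T[0] = 2 and 7^0 + 3^0 = 2; T[1] = 10 and 7^1 + 3^1 = 10.
Assume T[j] = 7^j + 3^j for all 0 ≤ j ≤ k, where k ≥ 1.
Then T[k+1] = 10T[k] − 21T[k−1] = 10·(7^k + 3^k) − 21·(7^{k−1} + 3^{k−1}) = (10·7 − 21)7^{k−1} + (10·3 − 21)3^{k−1} = 49·7^{k−1} + 9·3^{k−1} = 7^{k+1} + 3^{k+1}.
This completes the inductive step, so T[n] = 7^n + 3^n for all n ≥ 0.

T[n] = 7^n + 3^n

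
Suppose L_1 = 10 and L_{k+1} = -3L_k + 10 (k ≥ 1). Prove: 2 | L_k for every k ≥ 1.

Base case: L_1 = 10 = 2·5, so 2 | L_1.
Assume 2 | L_r, so L_r = 2t for some integer t.
Then L_{r+1} = -3L_r + 10 = -3·(2t) + 10 = 2(-3t + 5), so 2 | L_{r+1}.
So the property holds for r+1, and by induction 2 | L_k for all k ≥ 1.

2 | L_k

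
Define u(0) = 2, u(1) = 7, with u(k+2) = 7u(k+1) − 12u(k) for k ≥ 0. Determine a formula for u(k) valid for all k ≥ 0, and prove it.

Claim: u(k) = 3^k + 4^k.

Base cases: u(0) = 2 and 3^0 + 4^0 = 2; u(1) = 7 and 3^1 + 4^1 = 7.
Assume u(j) = 3^j + 4^j for all 0 ≤ j ≤ r, where r ≥ 1.
Then u(r+1) = 7u(r) − 12u(r−1) = 7·(3^r + 4^r) − 12·(3^{r−1} + 4^{r−1}) = (7·3 − 12)3^{r−1} + (7·4 − 12)4^{r−1} = 9·3^{r−1} + 16·4^{r−1} = 3^{r+1} + 4^{r+1}.
So the formula holds for r+1, and by strong induction u(k) = 3^k + 4^k for all k ≥ 0.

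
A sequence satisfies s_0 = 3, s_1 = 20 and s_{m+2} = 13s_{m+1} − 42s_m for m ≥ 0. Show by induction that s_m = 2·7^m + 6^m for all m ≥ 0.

Base cases: s_0 = 3 and 2·7^0 + 6^0 = 3; s_1 = 20 and 2·7^1 + 6^1 = 20.
Assume s_i = 2·7^i + 6^i for all 0 ≤ i ≤ j, where j ≥ 1.
Then s_{j+1} = 13s_j − 42s_{j−1} = 13·(2·7^j + 6^j) − 42·(2·7^{j−1} + 6^{j−1}) = 2·(13·7 − 42)7^{j−1} + (13·6 − 42)6^{j−1} = 98·7^{j−1} + 36·6^{j−1} = 2·7^{j+1} + 6^{j+1}.
By strong induction, s_m = 2·7^m + 6^m for all m ≥ 0.

s_m = 2·7^m + 6^m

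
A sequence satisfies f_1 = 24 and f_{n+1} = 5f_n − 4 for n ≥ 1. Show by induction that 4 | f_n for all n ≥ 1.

Base case: f_1 = 24 = 4·6, so 4 | f_1.
Assume 4 | f_j, so f_j = 4t for some integer t.
Then f_{j+1} = 5f_j − 4 = 5·(4t) − 4 = 4(5t − 1), so 4 | f_{j+1}.
This completes the inductive step, so 4 | f_n for all n ≥ 1.

4 | f_n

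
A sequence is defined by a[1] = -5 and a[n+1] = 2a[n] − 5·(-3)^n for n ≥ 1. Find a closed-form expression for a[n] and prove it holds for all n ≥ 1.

Claim: a[n] = -2^n + (-3)^n.

Base case: a[1] = -5, and -2^1 + (-3)^1 = -2 − 3 = -5.
Assume a[m] = -2^m + (-3)^m for some m ≥ 1.
Then a[m+1] = 2a[m] − 5·(-3)^m = 2·(-2^m + (-3)^m) − 5·(-3)^m = -2^{m+1} + 2·(-3)^m − 5·(-3)^m = -2^{m+1} − 3·(-3)^m = -2^{m+1} + (-3)^{m+1}.
Hence a[n] = -2^n + (-3)^n for every n ≥ 1, by induction.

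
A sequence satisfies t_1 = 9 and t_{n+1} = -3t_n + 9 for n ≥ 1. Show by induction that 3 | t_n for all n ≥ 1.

Base case: t_1 = 9 = 3·3, so 3 | t_1.
Assume 3 | t_r, so t_r = 3s for some integer s.
Then t_{r+1} = -3t_r + 9 = -3·(3s) + 9 = 3(-3s + 3), so 3 | t_{r+1}.
This completes the inductive step, so 3 | t_n for all n ≥ 1.

3 | t_n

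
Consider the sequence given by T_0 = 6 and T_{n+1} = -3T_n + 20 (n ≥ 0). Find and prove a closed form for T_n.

Claim: T_n = (-3)^n + 5.

Base case: T_0 = 6, and (-3)^0 + 5 = 1 + 5 = 6.
Assume T_k = (-3)^k + 5 for some k ≥ 0.
Then T_{k+1} = -3T_k + 20 = -3·((-3)^k + 5) + 20 = -3·(-3)^k − 15 + 20 = (-3)^{k+1} + 5.
This completes the inductive step, so T_n = (-3)^n + 5 for all n ≥ 0.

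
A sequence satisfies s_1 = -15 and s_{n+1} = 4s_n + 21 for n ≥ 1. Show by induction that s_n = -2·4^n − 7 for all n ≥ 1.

Base case: s_1 = -15, and -2·4^1 − 7 = -8 − 7 = -15.
Assume s_r = -2·4^r − 7 for some r ≥ 1.
Then s_{r+1} = 4s_r + 21 = 4·(-2·4^r − 7) + 21 = -8·4^r − 28 + 21 = -2·4^{r+1} − 7.
By induction, s_n = -2·4^n − 7 for all n ≥ 1.

s_n = -2·4^n − 7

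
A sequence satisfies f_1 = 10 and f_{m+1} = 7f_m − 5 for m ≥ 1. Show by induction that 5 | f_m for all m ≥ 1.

Base case: f_1 = 10 = 5·2, so 5 | f_1.
Assume 5 | f_k, so f_k = 5t for some integer t.
Then f_{k+1} = 7f_k − 5 = 7·(5t) − 5 = 5(7t − 1), so 5 | f_{k+1}.
Hence 5 | f_m for every m ≥ 1, by induction.

5 | f_m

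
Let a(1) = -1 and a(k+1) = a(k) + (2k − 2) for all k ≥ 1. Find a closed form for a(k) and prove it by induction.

Claim: a(k) = k^2 − 3k + 1.

Base case: a(1) = -1, and 1^2 − 3·1 + 1 = -1.
Assume a(m) = m^2 − 3m + 1.
Then a(m+1) = a(m) + (2m − 2) = (m^2 − 3m + 1) + (2m − 2) = m^2 − m − 1,
and (m+1)^2 − 3·(m+1) + 1 = m^2 − m − 1.
This completes the inductive step, so a(k) = k^2 − 3k + 1 for all k ≥ 1.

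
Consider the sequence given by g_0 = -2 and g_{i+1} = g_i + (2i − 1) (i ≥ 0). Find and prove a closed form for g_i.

Claim: g_i = i^2 − 2i − 2.

Base case: g_0 = -2, and 0^2 − 2·0 − 2 = -2.
Assume g_k = k^2 − 2k − 2.
Then g_{k+1} = g_k + (2k − 1) = (k^2 − 2k − 2) + (2k − 1) = k^2 − 3,
and (k+1)^2 − 2·(k+1) − 2 = k^2 − 3.
This completes the inductive step, so g_i = i^2 − 2i − 2 for all i ≥ 0.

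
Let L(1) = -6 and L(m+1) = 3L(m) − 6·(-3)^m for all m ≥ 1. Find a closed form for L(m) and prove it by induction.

Claim: L(m) = -3^m + (-3)^m.

Base case: L(1) = -6, and -3^1 + (-3)^1 = -3 − 3 = -6.
Assume L(r) = -3^r + (-3)^r for some r ≥ 1.
Then L(r+1) = 3L(r) − 6·(-3)^r = 3·(-3^r + (-3)^r) − 6·(-3)^r = -3^{r+1} + 3·(-3)^r − 6·(-3)^r = -3^{r+1} − 3·(-3)^r = -3^{r+1} + (-3)^{r+1}.
Hence L(m) = -3^m + (-3)^m for every m ≥ 1, by induction.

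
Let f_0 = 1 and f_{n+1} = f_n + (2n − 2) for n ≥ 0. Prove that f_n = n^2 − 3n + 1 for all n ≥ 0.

Base case: f_0 = 1, and 0^2 − 3·0 + 1 = 1.
Assume f_m = m^2 − 3m + 1.
Then f_{m+1} = f_m + (2m − 2) = (m^2 − 3m + 1) + (2m − 2) = m^2 − m − 1,
and (m+1)^2 − 3·(m+1) + 1 = m^2 − m − 1.
This completes the inductive step, so f_n = n^2 − 3n + 1 for all n ≥ 0.

f_n = n^2 − 3n + 1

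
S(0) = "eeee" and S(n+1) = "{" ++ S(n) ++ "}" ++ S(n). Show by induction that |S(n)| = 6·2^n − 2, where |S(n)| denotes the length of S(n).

Base case: |S(0)| = 4, and 6·2^0 − 2 = 4.
Assume |S(m)| = 6·2^m − 2.
Then |S(m+1)| = 1 + |S(m)| + 1 + |S(m)| = 2|S(m)| + 2 = 2(6·2^m − 2) + 2 = 6·2^{m+1} − 4 + 2 = 6·2^{m+1} − 2.
Hence |S(n)| = 6·2^n − 2 for every n ≥ 0, by induction.

|S(n)| = 6·2^n − 2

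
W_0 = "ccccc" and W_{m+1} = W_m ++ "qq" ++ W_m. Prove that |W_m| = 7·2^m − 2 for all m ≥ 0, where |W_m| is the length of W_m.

Base case: |W_0| = 5, and 7·2^0 − 2 = 5.
Assume |W_r| = 7·2^r − 2.
Then |W_{r+1}| = |W_r| + 2 + |W_r| = 2|W_r| + 2 = 2(7·2^r − 2) + 2 = 7·2^{r+1} − 4 + 2 = 7·2^{r+1} − 2.
Hence |W_m| = 7·2^m − 2 for every m ≥ 0, by induction.

|W_m| = 7·2^m − 2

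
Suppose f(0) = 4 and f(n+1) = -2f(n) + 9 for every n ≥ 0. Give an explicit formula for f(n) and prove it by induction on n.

Claim: f(n) = (-2)^n + 3.

Base case: f(0) = 4, and (-2)^0 + 3 = 1 + 3 = 4.
Assume f(r) = (-2)^r + 3 for some r ≥ 0.
Then f(r+1) = -2f(r) + 9 = -2·((-2)^r + 3) + 9 = -2·(-2)^r − 6 + 9 = (-2)^{r+1} + 3.
This completes the inductive step, so f(n) = (-2)^n + 3 for all n ≥ 0.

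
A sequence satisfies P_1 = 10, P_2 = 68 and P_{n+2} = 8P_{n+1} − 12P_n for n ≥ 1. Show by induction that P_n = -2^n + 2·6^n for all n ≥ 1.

Base cases: P_1 = 10 and -2^1 + 2·6^1 = 10; P_2 = 68 and -2^2 + 2·6^2 = 68.
Assume P_i = -2^i + 2·6^i for all 1 ≤ i ≤ j, where j ≥ 2.
Then P_{j+1} = 8P_j − 12P_{j−1} = 8·(-2^j + 2·6^j) − 12·(-2^{j−1} + 2·6^{j−1}) = -(8·2 − 12)2^{j−1} + 2·(8·6 − 12)6^{j−1} = -4·2^{j−1} + 72·6^{j−1} = -2^{j+1} + 2·6^{j+1}.
Hence P_n = -2^n + 2·6^n for every n ≥ 1, by strong induction.

P_n = -2^n + 2·6^n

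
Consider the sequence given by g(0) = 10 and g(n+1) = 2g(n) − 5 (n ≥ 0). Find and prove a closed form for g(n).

Claim: g(n) = 5·2^n + 5.

Base case: g(0) = 10, and 5·2^0 + 5 = 5 + 5 = 10.
Assume g(j) = 5·2^j + 5 for some j ≥ 0.
Then g(j+1) = 2g(j) − 5 = 2·(5·2^j + 5) − 5 = 10·2^j + 10 − 5 = 5·2^{j+1} + 5.
This completes the inductive step, so g(n) = 5·2^n + 5 for all n ≥ 0.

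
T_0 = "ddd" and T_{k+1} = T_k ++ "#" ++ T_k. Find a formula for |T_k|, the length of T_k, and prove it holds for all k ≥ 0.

Claim: |T_k| = 2^{k+2} − 1.

Base case: |T_0| = 3, and 2^{0+2} − 1 = 3.
Assume |T_r| = 2^{r+2} − 1.
Then |T_{r+1}| = |T_r| + 1 + |T_r| = 2|T_r| + 1 = 2(2^{r+2} − 1) + 1 = 2^{r+3} − 2 + 1 = 2^{r+3} − 1.
By induction, |T_k| = 2^{k+2} − 1 for all k ≥ 0.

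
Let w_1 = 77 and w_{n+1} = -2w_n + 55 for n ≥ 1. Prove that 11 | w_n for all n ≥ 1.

Base case: w_1 = 77 = 11·7, so 11 | w_1.
Assume 11 | w_m, so w_m = 11t for some integer t.
Then w_{m+1} = -2w_m + 55 = -2·(11t) + 55 = 11(-2t + 5), so 11 | w_{m+1}.
This completes the inductive step, so 11 | w_n for all n ≥ 1.

11 | w_n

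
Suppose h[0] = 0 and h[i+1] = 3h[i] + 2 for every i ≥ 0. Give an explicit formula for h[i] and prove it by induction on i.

Claim: h[i] = 3^i − 1.

Base case: h[0] = 0, and 3^0 − 1 = 1 − 1 = 0.
Assume h[j] = 3^j − 1 for some j ≥ 0.
Then h[j+1] = 3h[j] + 2 = 3·(3^j − 1) + 2 = 3^{j+1} − 3 + 2 = 3^{j+1} − 1.
So the formula holds for j+1, and by induction h[i] = 3^i − 1 for all i ≥ 0.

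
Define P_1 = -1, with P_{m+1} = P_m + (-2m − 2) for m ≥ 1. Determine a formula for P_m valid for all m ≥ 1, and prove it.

Claim: P_m = -m^2 − m + 1.

Base case: P_1 = -1, and -1^2 − 1 + 1 = -1.
Assume P_j = -j^2 − j + 1.
Then P_{j+1} = P_j + (-2j − 2) = (-j^2 − j + 1) + (-2j − 2) = -j^2 − 3j − 1,
and -(j+1)^2 − (j+1) + 1 = -j^2 − 3j − 1.
This completes the inductive step, so P_m = -m^2 − m + 1 for all m ≥ 1.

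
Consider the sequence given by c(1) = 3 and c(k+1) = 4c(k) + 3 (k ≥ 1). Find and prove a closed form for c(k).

Claim: c(k) = 4^k − 1.

Base case: c(1) = 3, and 4^1 − 1 = 4 − 1 = 3.
Assume c(r) = 4^r − 1 for some r ≥ 1.
Then c(r+1) = 4c(r) + 3 = 4·(4^r − 1) + 3 = 4^{r+1} − 4 + 3 = 4^{r+1} − 1.
So the formula holds for r+1, and by induction c(k) = 4^k − 1 for all k ≥ 1.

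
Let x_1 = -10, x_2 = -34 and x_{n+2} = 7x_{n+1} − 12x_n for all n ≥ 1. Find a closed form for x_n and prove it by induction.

Claim: x_n = -4^n − 2·3^n.

Base cases: x_1 = -10 and -4^1 − 2·3^1 = -10; x_2 = -34 and -4^2 − 2·3^2 = -34.
Assume x_j = -4^j − 2·3^j for all 1 ≤ j ≤ r, where r ≥ 2.
Then x_{r+1} = 7x_r − 12x_{r−1} = 7·(-4^r − 2·3^r) − 12·(-4^{r−1} − 2·3^{r−1}) = -(7·4 − 12)4^{r−1} − 2·(7·3 − 12)3^{r−1} = -16·4^{r−1} − 18·3^{r−1} = -4^{r+1} − 2·3^{r+1}.
This completes the inductive step, so x_n = -4^n − 2·3^n for all n ≥ 1.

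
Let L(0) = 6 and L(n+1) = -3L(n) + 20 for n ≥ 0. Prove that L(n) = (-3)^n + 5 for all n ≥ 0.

Base case: L(0) = 6, and (-3)^0 + 5 = 1 + 5 = 6.
Assume L(j) = (-3)^j + 5 for some j ≥ 0.
Then L(j+1) = -3L(j) + 20 = -3·((-3)^j + 5) + 20 = -3·(-3)^j − 15 + 20 = (-3)^{j+1} + 5.
So the formula holds for j+1, and by induction L(n) = (-3)^n + 5 for all n ≥ 0.

L(n) = (-3)^n + 5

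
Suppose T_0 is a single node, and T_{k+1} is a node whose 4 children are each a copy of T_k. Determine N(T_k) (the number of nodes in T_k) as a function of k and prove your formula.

Claim: N(T_k) = (4^{k+1} − 1)/3.

Base case: N(T_0) = 1, and (4^{0+1} − 1)/3 = 1.
Assume N(T_j) = (4^{j+1} − 1)/3.
Then N(T_{j+1}) = 1 + 4N(T_j) = 1 + 4·(4^{j+1} − 1)/3 = 1 + (4^{j+2} − 4)/3 = (3 + 4^{j+2} − 4)/3 = (4^{j+2} − 1)/3.
Hence N(T_k) = (4^{k+1} − 1)/3 for every k ≥ 0, by induction.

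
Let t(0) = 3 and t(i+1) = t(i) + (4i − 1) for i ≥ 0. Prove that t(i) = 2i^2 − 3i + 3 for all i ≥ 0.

Base case: t(0) = 3, and 2·0^2 − 3·0 + 3 = 3.
Assume t(r) = 2r^2 − 3r + 3.
Then t(r+1) = t(r) + (4r − 1) = (2r^2 − 3r + 3) + (4r − 1) = 2r^2 + r + 2,
and 2·(r+1)^2 − 3·(r+1) + 3 = 2r^2 + r + 2.
This completes the inductive step, so t(i) = 2i^2 − 3i + 3 for all i ≥ 0.

t(i) = 2i^2 − 3i + 3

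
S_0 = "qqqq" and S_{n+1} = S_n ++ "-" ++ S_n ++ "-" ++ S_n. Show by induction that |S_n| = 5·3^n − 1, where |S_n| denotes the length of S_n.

Base case: |S_0| = 4, and 5·3^0 − 1 = 4.
Assume |S_j| = 5·3^j − 1.
Then |S_{j+1}| = 3|S_j| + 2 = 3(5·3^j − 1) + 2 = 5·3^{j+1} − 3 + 2 = 5·3^{j+1} − 1.
So the formula holds for j+1, and by induction |S_n| = 5·3^n − 1 for all n ≥ 0.

|S_n| = 5·3^n − 1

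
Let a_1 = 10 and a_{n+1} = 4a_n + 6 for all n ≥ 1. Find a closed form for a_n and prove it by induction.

Claim: a_n = 3·4^n − 2.

Base case: a_1 = 10, and 3·4^1 − 2 = 12 − 2 = 10.
Assume a_k = 3·4^k − 2 for some k ≥ 1.
Then a_{k+1} = 4a_k + 6 = 4·(3·4^k − 2) + 6 = 12·4^k − 8 + 6 = 3·4^{k+1} − 2.
So the formula holds for k+1, and by induction a_n = 3·4^n − 2 for all n ≥ 1.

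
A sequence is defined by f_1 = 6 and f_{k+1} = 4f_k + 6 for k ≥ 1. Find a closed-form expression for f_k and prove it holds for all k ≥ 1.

Claim: f_k = 2·4^k − 2.

Base case: f_1 = 6, and 2·4^1 − 2 = 8 − 2 = 6.
Assume f_m = 2·4^m − 2 for some m ≥ 1.
Then f_{m+1} = 4f_m + 6 = 4·(2·4^m − 2) + 6 = 8·4^m − 8 + 6 = 2·4^{m+1} − 2.
By induction, f_k = 2·4^k − 2 for all k ≥ 1.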